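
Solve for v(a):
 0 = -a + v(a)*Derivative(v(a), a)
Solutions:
 v(a) = -sqrt(C1 + a^2)
 v(a) = sqrt(C1 + a^2)


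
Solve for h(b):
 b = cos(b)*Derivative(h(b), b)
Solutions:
 h(b) = C1 + Integral(b/cos(b), b)


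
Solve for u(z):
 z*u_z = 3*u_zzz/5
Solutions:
 u(z) = C1 + Integral(C2*airyai(3^(2/3)*5^(1/3)*z/3) + C3*airybi(3^(2/3)*5^(1/3)*z/3), z)


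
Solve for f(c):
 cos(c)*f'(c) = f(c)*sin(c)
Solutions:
 f(c) = C1/cos(c)


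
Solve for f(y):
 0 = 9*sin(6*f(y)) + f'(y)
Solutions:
 f(y) = -acos((-C1 - exp(108*y))/(C1 - exp(108*y)))/6 + pi/3
 f(y) = acos((-C1 - exp(108*y))/(C1 - exp(108*y)))/6


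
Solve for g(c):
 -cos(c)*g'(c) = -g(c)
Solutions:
 g(c) = C1*sqrt(sin(c) + 1)/sqrt(sin(c) - 1)


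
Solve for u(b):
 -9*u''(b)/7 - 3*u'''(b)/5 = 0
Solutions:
 u(b) = C1 + C2*b + C3*exp(-15*b/7)


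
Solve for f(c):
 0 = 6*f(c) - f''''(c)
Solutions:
 f(c) = C1*exp(-6^(1/4)*c) + C2*exp(6^(1/4)*c) + C3*sin(6^(1/4)*c) + C4*cos(6^(1/4)*c)


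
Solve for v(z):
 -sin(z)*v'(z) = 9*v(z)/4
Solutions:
 v(z) = C1*(cos(z) + 1)^(9/8)/(cos(z) - 1)^(9/8)


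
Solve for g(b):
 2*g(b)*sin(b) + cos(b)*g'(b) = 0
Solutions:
 g(b) = C1*cos(b)^2


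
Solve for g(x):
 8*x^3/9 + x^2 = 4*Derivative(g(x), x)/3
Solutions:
 g(x) = C1 + x^4/6 + x^3/4


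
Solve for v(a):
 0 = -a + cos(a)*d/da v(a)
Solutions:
 v(a) = C1 + Integral(a/cos(a), a)


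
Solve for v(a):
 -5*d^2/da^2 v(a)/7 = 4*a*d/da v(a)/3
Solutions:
 v(a) = C1 + C2*erf(sqrt(210)*a/15)


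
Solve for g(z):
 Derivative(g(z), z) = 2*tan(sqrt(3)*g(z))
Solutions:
 g(z) = sqrt(3)*(pi - asin(C1*exp(2*sqrt(3)*z)))/3
 g(z) = sqrt(3)*asin(C1*exp(2*sqrt(3)*z))/3


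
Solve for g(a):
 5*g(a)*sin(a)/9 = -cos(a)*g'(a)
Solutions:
 g(a) = C1*cos(a)^(5/9)


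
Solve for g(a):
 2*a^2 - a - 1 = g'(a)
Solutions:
 g(a) = C1 + 2*a^3/3 - a^2/2 - a


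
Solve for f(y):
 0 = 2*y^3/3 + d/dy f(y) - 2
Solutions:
 f(y) = C1 - y^4/6 + 2*y


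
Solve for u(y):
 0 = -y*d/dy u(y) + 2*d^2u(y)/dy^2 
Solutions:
 u(y) = C1 + C2*erfi(y/2)


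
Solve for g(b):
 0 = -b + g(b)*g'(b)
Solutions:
 g(b) = -sqrt(C1 + b^2)
 g(b) = sqrt(C1 + b^2)


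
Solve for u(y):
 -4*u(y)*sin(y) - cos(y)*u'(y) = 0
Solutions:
 u(y) = C1*cos(y)^4


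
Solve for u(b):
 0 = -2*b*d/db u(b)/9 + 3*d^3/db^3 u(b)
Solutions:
 u(b) = C1 + Integral(C2*airyai(2^(1/3)*b/3) + C3*airybi(2^(1/3)*b/3), b)


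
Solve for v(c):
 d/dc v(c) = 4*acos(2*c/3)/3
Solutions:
 v(c) = C1 + 4*c*acos(2*c/3)/3 - 2*sqrt(9 - 4*c^2)/3


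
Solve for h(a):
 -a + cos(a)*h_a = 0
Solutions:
 h(a) = C1 + Integral(a/cos(a), a)


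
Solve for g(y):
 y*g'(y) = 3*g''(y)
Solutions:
 g(y) = C1 + C2*erfi(sqrt(6)*y/6)


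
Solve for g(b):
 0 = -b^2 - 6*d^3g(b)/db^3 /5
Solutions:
 g(b) = C1 + C2*b + C3*b^2 - b^5/72


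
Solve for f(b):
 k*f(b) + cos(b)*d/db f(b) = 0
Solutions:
 f(b) = C1*exp(k*(log(sin(b) - 1) - log(sin(b) + 1))/2)


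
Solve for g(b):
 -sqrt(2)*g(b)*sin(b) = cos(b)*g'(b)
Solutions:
 g(b) = C1*cos(b)^(sqrt(2))


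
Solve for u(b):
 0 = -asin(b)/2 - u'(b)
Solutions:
 u(b) = C1 - b*asin(b)/2 - sqrt(1 - b^2)/2


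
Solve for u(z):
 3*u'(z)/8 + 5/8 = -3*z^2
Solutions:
 u(z) = C1 - 8*z^3/3 - 5*z/3


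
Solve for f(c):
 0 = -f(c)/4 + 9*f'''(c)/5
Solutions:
 f(c) = C3*exp(30^(1/3)*c/6) + (C1*sin(10^(1/3)*3^(5/6)*c/12) + C2*cos(10^(1/3)*3^(5/6)*c/12))*exp(-30^(1/3)*c/12)


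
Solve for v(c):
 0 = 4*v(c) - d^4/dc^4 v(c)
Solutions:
 v(c) = C1*exp(-sqrt(2)*c) + C2*exp(sqrt(2)*c) + C3*sin(sqrt(2)*c) + C4*cos(sqrt(2)*c)


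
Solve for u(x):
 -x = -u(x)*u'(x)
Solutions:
 u(x) = -sqrt(C1 + x^2)
 u(x) = sqrt(C1 + x^2)


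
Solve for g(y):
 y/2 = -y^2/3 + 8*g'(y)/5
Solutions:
 g(y) = C1 + 5*y^3/72 + 5*y^2/32


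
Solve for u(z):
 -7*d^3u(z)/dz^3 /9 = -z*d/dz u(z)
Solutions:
 u(z) = C1 + Integral(C2*airyai(21^(2/3)*z/7) + C3*airybi(21^(2/3)*z/7), z)


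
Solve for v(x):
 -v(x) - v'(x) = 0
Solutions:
 v(x) = C1*exp(-x)


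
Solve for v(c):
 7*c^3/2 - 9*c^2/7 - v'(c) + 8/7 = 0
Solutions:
 v(c) = C1 + 7*c^4/8 - 3*c^3/7 + 8*c/7


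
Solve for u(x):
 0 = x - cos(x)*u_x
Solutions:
 u(x) = C1 + Integral(x/cos(x), x)


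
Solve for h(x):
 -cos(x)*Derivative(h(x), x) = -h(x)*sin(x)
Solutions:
 h(x) = C1/cos(x)


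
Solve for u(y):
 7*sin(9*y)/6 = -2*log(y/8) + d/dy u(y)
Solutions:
 u(y) = C1 + 2*y*log(y) - 6*y*log(2) - 2*y - 7*cos(9*y)/54


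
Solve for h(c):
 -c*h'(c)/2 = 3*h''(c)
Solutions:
 h(c) = C1 + C2*erf(sqrt(3)*c/6)


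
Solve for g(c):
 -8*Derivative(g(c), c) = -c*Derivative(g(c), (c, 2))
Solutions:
 g(c) = C1 + C2*c^9


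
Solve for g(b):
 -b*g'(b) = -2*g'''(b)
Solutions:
 g(b) = C1 + Integral(C2*airyai(2^(2/3)*b/2) + C3*airybi(2^(2/3)*b/2), b)


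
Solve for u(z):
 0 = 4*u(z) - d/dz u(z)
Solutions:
 u(z) = C1*exp(4*z)


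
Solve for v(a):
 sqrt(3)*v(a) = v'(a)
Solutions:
 v(a) = C1*exp(sqrt(3)*a)


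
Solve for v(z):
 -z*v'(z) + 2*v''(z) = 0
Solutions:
 v(z) = C1 + C2*erfi(z/2)


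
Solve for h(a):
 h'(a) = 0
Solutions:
 h(a) = C1


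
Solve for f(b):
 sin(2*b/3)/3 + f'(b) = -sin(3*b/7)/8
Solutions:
 f(b) = C1 + 7*cos(3*b/7)/24 + cos(2*b/3)/2


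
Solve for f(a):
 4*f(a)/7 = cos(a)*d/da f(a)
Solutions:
 f(a) = C1*(sin(a) + 1)^(2/7)/(sin(a) - 1)^(2/7)


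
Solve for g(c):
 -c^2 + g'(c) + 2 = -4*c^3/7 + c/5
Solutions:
 g(c) = C1 - c^4/7 + c^3/3 + c^2/10 - 2*c


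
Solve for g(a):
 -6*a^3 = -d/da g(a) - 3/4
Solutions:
 g(a) = C1 + 3*a^4/2 - 3*a/4


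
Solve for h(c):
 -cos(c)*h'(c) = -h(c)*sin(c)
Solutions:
 h(c) = C1/cos(c)


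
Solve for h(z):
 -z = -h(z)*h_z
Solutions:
 h(z) = -sqrt(C1 + z^2)
 h(z) = sqrt(C1 + z^2)


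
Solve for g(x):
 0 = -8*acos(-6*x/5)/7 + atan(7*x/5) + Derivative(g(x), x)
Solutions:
 g(x) = C1 + 8*x*acos(-6*x/5)/7 - x*atan(7*x/5) + 4*sqrt(25 - 36*x^2)/21 + 5*log(49*x^2 + 25)/14


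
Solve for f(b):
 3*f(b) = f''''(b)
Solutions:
 f(b) = C1*exp(-3^(1/4)*b) + C2*exp(3^(1/4)*b) + C3*sin(3^(1/4)*b) + C4*cos(3^(1/4)*b)


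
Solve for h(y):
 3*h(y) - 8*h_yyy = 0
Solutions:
 h(y) = C3*exp(3^(1/3)*y/2) + (C1*sin(3^(5/6)*y/4) + C2*cos(3^(5/6)*y/4))*exp(-3^(1/3)*y/4)


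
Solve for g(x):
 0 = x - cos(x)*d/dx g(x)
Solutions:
 g(x) = C1 + Integral(x/cos(x), x)


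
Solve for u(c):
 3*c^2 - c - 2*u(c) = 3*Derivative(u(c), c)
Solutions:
 u(c) = C1*exp(-2*c/3) + 3*c^2/2 - 5*c + 15/2


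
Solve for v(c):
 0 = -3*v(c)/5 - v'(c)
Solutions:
 v(c) = C1*exp(-3*c/5)


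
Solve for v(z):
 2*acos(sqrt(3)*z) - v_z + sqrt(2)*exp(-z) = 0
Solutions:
 v(z) = C1 + 2*z*acos(sqrt(3)*z) - 2*sqrt(3)*sqrt(1 - 3*z^2)/3 - sqrt(2)*exp(-z)


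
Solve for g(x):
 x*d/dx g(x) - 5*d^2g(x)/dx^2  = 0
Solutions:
 g(x) = C1 + C2*erfi(sqrt(10)*x/10)


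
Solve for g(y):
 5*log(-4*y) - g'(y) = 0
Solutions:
 g(y) = C1 + 5*y*log(-y) + 5*y*(-1 + 2*log(2))


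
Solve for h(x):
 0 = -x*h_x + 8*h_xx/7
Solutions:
 h(x) = C1 + C2*erfi(sqrt(7)*x/4)


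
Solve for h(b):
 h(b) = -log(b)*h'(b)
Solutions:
 h(b) = C1*exp(-li(b))


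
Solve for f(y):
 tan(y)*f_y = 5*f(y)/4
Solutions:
 f(y) = C1*sin(y)^(5/4)


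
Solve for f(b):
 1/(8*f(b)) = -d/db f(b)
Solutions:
 f(b) = -sqrt(C1 - b)/2
 f(b) = sqrt(C1 - b)/2


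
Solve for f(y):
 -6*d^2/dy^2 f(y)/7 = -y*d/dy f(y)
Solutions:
 f(y) = C1 + C2*erfi(sqrt(21)*y/6)


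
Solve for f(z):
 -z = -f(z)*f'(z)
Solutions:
 f(z) = -sqrt(C1 + z^2)
 f(z) = sqrt(C1 + z^2)


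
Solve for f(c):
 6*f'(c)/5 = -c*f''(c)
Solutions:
 f(c) = C1 + C2/c^(1/5)


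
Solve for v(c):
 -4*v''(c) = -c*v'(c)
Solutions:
 v(c) = C1 + C2*erfi(sqrt(2)*c/4)


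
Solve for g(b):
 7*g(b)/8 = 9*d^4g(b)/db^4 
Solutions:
 g(b) = C1*exp(-14^(1/4)*sqrt(3)*b/6) + C2*exp(14^(1/4)*sqrt(3)*b/6) + C3*sin(14^(1/4)*sqrt(3)*b/6) + C4*cos(14^(1/4)*sqrt(3)*b/6)


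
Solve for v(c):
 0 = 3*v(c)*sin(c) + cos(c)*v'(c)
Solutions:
 v(c) = C1*cos(c)^3


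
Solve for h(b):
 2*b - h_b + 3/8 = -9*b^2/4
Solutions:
 h(b) = C1 + 3*b^3/4 + b^2 + 3*b/8


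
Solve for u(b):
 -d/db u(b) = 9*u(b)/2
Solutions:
 u(b) = C1*exp(-9*b/2)


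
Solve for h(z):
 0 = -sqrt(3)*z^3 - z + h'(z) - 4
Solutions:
 h(z) = C1 + sqrt(3)*z^4/4 + z^2/2 + 4*z


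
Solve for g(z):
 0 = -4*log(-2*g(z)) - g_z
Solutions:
 Integral(1/(log(-_y) + log(2)), (_y, g(z)))/4 = C1 - z


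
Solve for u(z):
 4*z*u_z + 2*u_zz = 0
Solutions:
 u(z) = C1 + C2*erf(z)


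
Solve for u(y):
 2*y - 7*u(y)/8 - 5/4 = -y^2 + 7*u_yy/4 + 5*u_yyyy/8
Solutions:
 u(y) = C1*sin(sqrt(5)*y*sqrt(7 - sqrt(14))/5) + C2*sin(sqrt(5)*y*sqrt(sqrt(14) + 7)/5) + C3*cos(sqrt(5)*y*sqrt(7 - sqrt(14))/5) + C4*cos(sqrt(5)*y*sqrt(sqrt(14) + 7)/5) + 8*y^2/7 + 16*y/7 - 6


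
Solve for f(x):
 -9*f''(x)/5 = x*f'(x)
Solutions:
 f(x) = C1 + C2*erf(sqrt(10)*x/6)


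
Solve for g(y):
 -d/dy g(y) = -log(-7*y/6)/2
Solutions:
 g(y) = C1 + y*log(-y)/2 + y*(-log(6) - 1 + log(7))/2


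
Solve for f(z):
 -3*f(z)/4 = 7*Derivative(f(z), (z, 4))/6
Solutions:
 f(z) = (C1*sin(2^(1/4)*sqrt(3)*7^(3/4)*z/14) + C2*cos(2^(1/4)*sqrt(3)*7^(3/4)*z/14))*exp(-2^(1/4)*sqrt(3)*7^(3/4)*z/14) + (C3*sin(2^(1/4)*sqrt(3)*7^(3/4)*z/14) + C4*cos(2^(1/4)*sqrt(3)*7^(3/4)*z/14))*exp(2^(1/4)*sqrt(3)*7^(3/4)*z/14)


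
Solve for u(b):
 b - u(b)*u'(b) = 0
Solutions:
 u(b) = -sqrt(C1 + b^2)
 u(b) = sqrt(C1 + b^2)


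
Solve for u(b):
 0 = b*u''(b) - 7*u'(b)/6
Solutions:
 u(b) = C1 + C2*b^(13/6)


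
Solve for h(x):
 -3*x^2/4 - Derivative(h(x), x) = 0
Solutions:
 h(x) = C1 - x^3/4


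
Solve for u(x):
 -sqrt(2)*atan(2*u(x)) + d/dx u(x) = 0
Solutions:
 Integral(1/atan(2*_y), (_y, u(x))) = C1 + sqrt(2)*x


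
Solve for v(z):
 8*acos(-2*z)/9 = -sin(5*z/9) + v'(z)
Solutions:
 v(z) = C1 + 8*z*acos(-2*z)/9 + 4*sqrt(1 - 4*z^2)/9 - 9*cos(5*z/9)/5


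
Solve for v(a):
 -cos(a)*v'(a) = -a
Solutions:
 v(a) = C1 + Integral(a/cos(a), a)


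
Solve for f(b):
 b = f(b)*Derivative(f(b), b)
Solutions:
 f(b) = -sqrt(C1 + b^2)
 f(b) = sqrt(C1 + b^2)


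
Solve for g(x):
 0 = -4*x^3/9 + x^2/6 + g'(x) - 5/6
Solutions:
 g(x) = C1 + x^4/9 - x^3/18 + 5*x/6


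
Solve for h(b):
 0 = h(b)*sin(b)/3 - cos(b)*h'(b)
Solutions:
 h(b) = C1/cos(b)^(1/3)


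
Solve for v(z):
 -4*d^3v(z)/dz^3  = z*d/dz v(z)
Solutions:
 v(z) = C1 + Integral(C2*airyai(-2^(1/3)*z/2) + C3*airybi(-2^(1/3)*z/2), z)


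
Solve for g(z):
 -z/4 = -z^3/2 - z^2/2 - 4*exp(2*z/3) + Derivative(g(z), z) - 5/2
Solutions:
 g(z) = C1 + z^4/8 + z^3/6 - z^2/8 + 5*z/2 + 6*exp(2*z/3)


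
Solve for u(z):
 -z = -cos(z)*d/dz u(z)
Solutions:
 u(z) = C1 + Integral(z/cos(z), z)


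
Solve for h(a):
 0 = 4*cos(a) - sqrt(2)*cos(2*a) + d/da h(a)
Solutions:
 h(a) = C1 - 4*sin(a) + sqrt(2)*sin(2*a)/2


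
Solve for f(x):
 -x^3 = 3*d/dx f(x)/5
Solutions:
 f(x) = C1 - 5*x^4/12


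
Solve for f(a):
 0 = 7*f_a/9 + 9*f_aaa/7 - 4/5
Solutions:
 f(a) = C1 + C2*sin(7*a/9) + C3*cos(7*a/9) + 36*a/35


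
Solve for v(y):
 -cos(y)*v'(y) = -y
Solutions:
 v(y) = C1 + Integral(y/cos(y), y)


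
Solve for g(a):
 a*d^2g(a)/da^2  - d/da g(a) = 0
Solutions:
 g(a) = C1 + C2*a^2


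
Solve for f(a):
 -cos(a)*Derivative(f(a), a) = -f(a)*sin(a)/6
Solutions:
 f(a) = C1/cos(a)^(1/6)


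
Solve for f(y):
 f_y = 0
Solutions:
 f(y) = C1


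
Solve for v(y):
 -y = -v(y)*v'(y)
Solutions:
 v(y) = -sqrt(C1 + y^2)
 v(y) = sqrt(C1 + y^2)


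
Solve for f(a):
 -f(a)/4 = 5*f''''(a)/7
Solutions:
 f(a) = (C1*sin(5^(3/4)*7^(1/4)*a/10) + C2*cos(5^(3/4)*7^(1/4)*a/10))*exp(-5^(3/4)*7^(1/4)*a/10) + (C3*sin(5^(3/4)*7^(1/4)*a/10) + C4*cos(5^(3/4)*7^(1/4)*a/10))*exp(5^(3/4)*7^(1/4)*a/10)


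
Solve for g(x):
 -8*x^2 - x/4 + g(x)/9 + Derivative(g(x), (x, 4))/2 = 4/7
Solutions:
 g(x) = 72*x^2 + 9*x/4 + (C1*sin(2^(3/4)*sqrt(3)*x/6) + C2*cos(2^(3/4)*sqrt(3)*x/6))*exp(-2^(3/4)*sqrt(3)*x/6) + (C3*sin(2^(3/4)*sqrt(3)*x/6) + C4*cos(2^(3/4)*sqrt(3)*x/6))*exp(2^(3/4)*sqrt(3)*x/6) + 36/7


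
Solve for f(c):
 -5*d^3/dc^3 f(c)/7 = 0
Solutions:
 f(c) = C1 + C2*c + C3*c^2


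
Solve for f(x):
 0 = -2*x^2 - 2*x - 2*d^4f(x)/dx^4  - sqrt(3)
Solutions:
 f(x) = C1 + C2*x + C3*x^2 + C4*x^3 - x^6/360 - x^5/120 - sqrt(3)*x^4/48


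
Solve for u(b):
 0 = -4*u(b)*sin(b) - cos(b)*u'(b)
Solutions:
 u(b) = C1*cos(b)^4


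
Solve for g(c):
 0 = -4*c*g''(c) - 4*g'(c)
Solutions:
 g(c) = C1 + C2*log(c)


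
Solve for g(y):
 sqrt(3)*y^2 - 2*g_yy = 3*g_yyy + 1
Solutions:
 g(y) = C1 + C2*y + C3*exp(-2*y/3) + sqrt(3)*y^4/24 - sqrt(3)*y^3/4 + y^2*(-2 + 9*sqrt(3))/8


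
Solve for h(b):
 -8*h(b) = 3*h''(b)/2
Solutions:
 h(b) = C1*sin(4*sqrt(3)*b/3) + C2*cos(4*sqrt(3)*b/3)


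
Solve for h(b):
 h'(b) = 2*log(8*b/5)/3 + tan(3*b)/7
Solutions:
 h(b) = C1 + 2*b*log(b)/3 - 2*b*log(5)/3 - 2*b/3 + 2*b*log(2) - log(cos(3*b))/21


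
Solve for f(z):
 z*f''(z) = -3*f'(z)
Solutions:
 f(z) = C1 + C2/z^2


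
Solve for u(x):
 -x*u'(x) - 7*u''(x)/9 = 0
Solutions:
 u(x) = C1 + C2*erf(3*sqrt(14)*x/14)


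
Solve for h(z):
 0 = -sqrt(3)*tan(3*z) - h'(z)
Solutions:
 h(z) = C1 + sqrt(3)*log(cos(3*z))/3


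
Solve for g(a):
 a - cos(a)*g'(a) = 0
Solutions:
 g(a) = C1 + Integral(a/cos(a), a)


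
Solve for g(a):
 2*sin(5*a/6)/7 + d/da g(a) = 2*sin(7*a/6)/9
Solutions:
 g(a) = C1 + 12*cos(5*a/6)/35 - 4*cos(7*a/6)/21


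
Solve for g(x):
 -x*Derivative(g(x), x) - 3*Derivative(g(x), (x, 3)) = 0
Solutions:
 g(x) = C1 + Integral(C2*airyai(-3^(2/3)*x/3) + C3*airybi(-3^(2/3)*x/3), x)


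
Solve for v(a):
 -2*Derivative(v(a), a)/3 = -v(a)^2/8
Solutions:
 v(a) = -16/(C1 + 3*a)


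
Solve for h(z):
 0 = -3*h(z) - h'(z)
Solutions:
 h(z) = C1*exp(-3*z)


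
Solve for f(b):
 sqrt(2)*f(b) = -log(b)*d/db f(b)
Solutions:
 f(b) = C1*exp(-sqrt(2)*li(b))


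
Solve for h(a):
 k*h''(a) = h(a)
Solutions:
 h(a) = C1*exp(-a*sqrt(1/k)) + C2*exp(a*sqrt(1/k))


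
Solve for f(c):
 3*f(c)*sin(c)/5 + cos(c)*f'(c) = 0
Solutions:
 f(c) = C1*cos(c)^(3/5)


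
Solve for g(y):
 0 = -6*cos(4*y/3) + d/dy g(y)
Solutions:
 g(y) = C1 + 9*sin(4*y/3)/2


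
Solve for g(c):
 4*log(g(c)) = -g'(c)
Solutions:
 li(g(c)) = C1 - 4*c


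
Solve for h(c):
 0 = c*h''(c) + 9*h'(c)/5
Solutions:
 h(c) = C1 + C2/c^(4/5)


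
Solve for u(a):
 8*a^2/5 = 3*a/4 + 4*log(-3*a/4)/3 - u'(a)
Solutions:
 u(a) = C1 - 8*a^3/15 + 3*a^2/8 + 4*a*log(-a)/3 + 4*a*(-2*log(2) - 1 + log(3))/3


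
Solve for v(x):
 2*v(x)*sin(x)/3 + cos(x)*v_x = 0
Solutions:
 v(x) = C1*cos(x)^(2/3)


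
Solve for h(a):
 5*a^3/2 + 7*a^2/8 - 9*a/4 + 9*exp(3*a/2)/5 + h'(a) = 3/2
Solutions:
 h(a) = C1 - 5*a^4/8 - 7*a^3/24 + 9*a^2/8 + 3*a/2 - 6*exp(3*a/2)/5


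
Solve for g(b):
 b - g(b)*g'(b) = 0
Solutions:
 g(b) = -sqrt(C1 + b^2)
 g(b) = sqrt(C1 + b^2)


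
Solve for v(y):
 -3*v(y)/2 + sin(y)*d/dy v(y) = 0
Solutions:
 v(y) = C1*(cos(y) - 1)^(3/4)/(cos(y) + 1)^(3/4)


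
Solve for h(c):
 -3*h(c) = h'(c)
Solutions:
 h(c) = C1*exp(-3*c)


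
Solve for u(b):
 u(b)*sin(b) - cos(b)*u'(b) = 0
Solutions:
 u(b) = C1/cos(b)


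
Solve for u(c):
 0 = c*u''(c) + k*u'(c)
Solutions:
 u(c) = C1 + c^(1 - re(k))*(C2*sin(log(c)*Abs(im(k))) + C3*cos(log(c)*im(k)))


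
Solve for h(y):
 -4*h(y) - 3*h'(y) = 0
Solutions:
 h(y) = C1*exp(-4*y/3)


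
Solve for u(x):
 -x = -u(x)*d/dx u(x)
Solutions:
 u(x) = -sqrt(C1 + x^2)
 u(x) = sqrt(C1 + x^2)


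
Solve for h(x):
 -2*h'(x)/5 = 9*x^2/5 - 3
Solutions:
 h(x) = C1 - 3*x^3/2 + 15*x/2


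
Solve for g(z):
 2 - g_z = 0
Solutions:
 g(z) = C1 + 2*z


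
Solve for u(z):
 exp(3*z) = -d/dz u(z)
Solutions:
 u(z) = C1 - exp(3*z)/3


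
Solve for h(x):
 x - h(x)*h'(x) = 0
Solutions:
 h(x) = -sqrt(C1 + x^2)
 h(x) = sqrt(C1 + x^2)


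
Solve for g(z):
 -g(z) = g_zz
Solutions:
 g(z) = C1*sin(z) + C2*cos(z)


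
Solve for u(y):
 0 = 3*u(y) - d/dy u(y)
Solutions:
 u(y) = C1*exp(3*y)


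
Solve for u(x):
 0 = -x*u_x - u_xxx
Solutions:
 u(x) = C1 + Integral(C2*airyai(-x) + C3*airybi(-x), x)


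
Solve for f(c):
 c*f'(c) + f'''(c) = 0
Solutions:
 f(c) = C1 + Integral(C2*airyai(-c) + C3*airybi(-c), c)


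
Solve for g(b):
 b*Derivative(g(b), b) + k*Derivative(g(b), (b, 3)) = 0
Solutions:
 g(b) = C1 + Integral(C2*airyai(b*(-1/k)^(1/3)) + C3*airybi(b*(-1/k)^(1/3)), b)


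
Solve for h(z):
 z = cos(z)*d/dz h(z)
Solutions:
 h(z) = C1 + Integral(z/cos(z), z)


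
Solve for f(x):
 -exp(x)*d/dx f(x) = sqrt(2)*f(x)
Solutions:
 f(x) = C1*exp(sqrt(2)*exp(-x))


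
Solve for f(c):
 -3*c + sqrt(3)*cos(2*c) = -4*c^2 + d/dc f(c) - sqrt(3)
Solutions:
 f(c) = C1 + 4*c^3/3 - 3*c^2/2 + sqrt(3)*(c + sin(c)*cos(c))


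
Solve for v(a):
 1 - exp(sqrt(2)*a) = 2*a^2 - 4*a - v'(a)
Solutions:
 v(a) = C1 + 2*a^3/3 - 2*a^2 - a + sqrt(2)*exp(sqrt(2)*a)/2


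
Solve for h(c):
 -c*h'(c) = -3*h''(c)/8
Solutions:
 h(c) = C1 + C2*erfi(2*sqrt(3)*c/3)


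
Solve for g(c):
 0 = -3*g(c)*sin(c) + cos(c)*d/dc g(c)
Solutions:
 g(c) = C1/cos(c)^3


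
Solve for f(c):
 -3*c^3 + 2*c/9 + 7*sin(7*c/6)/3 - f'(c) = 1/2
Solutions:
 f(c) = C1 - 3*c^4/4 + c^2/9 - c/2 - 2*cos(7*c/6)


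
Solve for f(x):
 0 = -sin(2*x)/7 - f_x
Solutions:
 f(x) = C1 + cos(2*x)/14


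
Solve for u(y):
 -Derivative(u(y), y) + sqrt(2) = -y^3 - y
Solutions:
 u(y) = C1 + y^4/4 + y^2/2 + sqrt(2)*y


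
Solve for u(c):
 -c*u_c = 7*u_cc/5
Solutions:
 u(c) = C1 + C2*erf(sqrt(70)*c/14)


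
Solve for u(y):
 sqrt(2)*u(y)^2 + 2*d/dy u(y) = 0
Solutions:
 u(y) = 2/(C1 + sqrt(2)*y)


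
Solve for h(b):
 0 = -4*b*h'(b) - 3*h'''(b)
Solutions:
 h(b) = C1 + Integral(C2*airyai(-6^(2/3)*b/3) + C3*airybi(-6^(2/3)*b/3), b)


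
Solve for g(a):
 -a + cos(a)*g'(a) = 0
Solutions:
 g(a) = C1 + Integral(a/cos(a), a)


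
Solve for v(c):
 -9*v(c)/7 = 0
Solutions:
 v(c) = 0


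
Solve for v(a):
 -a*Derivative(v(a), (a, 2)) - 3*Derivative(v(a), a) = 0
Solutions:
 v(a) = C1 + C2/a^2


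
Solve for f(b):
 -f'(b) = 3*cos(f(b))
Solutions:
 f(b) = pi - asin((C1 + exp(6*b))/(C1 - exp(6*b)))
 f(b) = asin((C1 + exp(6*b))/(C1 - exp(6*b)))


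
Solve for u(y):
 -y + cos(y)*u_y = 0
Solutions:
 u(y) = C1 + Integral(y/cos(y), y)


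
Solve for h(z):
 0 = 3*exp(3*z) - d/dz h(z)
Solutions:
 h(z) = C1 + exp(3*z)


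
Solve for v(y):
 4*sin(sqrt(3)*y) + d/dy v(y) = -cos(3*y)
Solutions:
 v(y) = C1 - sin(3*y)/3 + 4*sqrt(3)*cos(sqrt(3)*y)/3


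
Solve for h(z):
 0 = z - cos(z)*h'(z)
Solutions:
 h(z) = C1 + Integral(z/cos(z), z)


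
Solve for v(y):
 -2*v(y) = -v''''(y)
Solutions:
 v(y) = C1*exp(-2^(1/4)*y) + C2*exp(2^(1/4)*y) + C3*sin(2^(1/4)*y) + C4*cos(2^(1/4)*y)


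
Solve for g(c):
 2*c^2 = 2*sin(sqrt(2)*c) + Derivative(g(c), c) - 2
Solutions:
 g(c) = C1 + 2*c^3/3 + 2*c + sqrt(2)*cos(sqrt(2)*c)


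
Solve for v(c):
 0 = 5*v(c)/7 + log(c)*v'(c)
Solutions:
 v(c) = C1*exp(-5*li(c)/7)


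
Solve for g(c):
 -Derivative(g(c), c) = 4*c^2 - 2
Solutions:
 g(c) = C1 - 4*c^3/3 + 2*c


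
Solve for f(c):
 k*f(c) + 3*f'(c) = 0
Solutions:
 f(c) = C1*exp(-c*k/3)


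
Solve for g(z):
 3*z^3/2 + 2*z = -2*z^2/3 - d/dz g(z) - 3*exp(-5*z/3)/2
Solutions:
 g(z) = C1 - 3*z^4/8 - 2*z^3/9 - z^2 + 9*exp(-5*z/3)/10


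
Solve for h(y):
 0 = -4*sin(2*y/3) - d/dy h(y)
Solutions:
 h(y) = C1 + 6*cos(2*y/3)


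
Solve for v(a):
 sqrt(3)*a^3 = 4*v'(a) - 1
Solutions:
 v(a) = C1 + sqrt(3)*a^4/16 + a/4


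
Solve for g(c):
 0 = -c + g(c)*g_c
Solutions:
 g(c) = -sqrt(C1 + c^2)
 g(c) = sqrt(C1 + c^2)


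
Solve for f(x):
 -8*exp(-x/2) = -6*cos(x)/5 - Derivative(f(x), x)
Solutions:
 f(x) = C1 - 6*sin(x)/5 - 16*exp(-x/2)


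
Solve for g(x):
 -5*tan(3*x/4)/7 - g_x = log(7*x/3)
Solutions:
 g(x) = C1 - x*log(x) - x*log(7) + x + x*log(3) + 20*log(cos(3*x/4))/21


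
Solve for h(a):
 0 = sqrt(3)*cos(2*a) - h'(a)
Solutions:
 h(a) = C1 + sqrt(3)*sin(2*a)/2


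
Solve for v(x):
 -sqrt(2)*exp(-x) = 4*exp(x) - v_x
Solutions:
 v(x) = C1 + 4*exp(x) - sqrt(2)*exp(-x)


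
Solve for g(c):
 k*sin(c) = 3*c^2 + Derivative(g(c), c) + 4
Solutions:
 g(c) = C1 - c^3 - 4*c - k*cos(c)


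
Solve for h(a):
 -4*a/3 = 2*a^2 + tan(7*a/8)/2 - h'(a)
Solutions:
 h(a) = C1 + 2*a^3/3 + 2*a^2/3 - 4*log(cos(7*a/8))/7


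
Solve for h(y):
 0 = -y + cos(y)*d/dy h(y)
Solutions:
 h(y) = C1 + Integral(y/cos(y), y)


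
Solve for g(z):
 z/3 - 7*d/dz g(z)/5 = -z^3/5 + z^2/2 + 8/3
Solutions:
 g(z) = C1 + z^4/28 - 5*z^3/42 + 5*z^2/42 - 40*z/21


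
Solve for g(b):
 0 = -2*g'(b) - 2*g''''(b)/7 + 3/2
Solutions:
 g(b) = C1 + C4*exp(-7^(1/3)*b) + 3*b/4 + (C2*sin(sqrt(3)*7^(1/3)*b/2) + C3*cos(sqrt(3)*7^(1/3)*b/2))*exp(7^(1/3)*b/2)


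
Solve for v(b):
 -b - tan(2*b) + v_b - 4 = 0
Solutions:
 v(b) = C1 + b^2/2 + 4*b - log(cos(2*b))/2


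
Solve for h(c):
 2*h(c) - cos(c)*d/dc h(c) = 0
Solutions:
 h(c) = C1*(sin(c) + 1)/(sin(c) - 1)


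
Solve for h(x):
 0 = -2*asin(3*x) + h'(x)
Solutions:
 h(x) = C1 + 2*x*asin(3*x) + 2*sqrt(1 - 9*x^2)/3


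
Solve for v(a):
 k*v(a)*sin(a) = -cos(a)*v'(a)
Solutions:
 v(a) = C1*exp(k*log(cos(a)))


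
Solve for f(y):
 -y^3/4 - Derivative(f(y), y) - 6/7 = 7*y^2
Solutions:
 f(y) = C1 - y^4/16 - 7*y^3/3 - 6*y/7


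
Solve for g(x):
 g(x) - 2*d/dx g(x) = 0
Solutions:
 g(x) = C1*exp(x/2)


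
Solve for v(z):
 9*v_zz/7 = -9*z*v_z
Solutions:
 v(z) = C1 + C2*erf(sqrt(14)*z/2)


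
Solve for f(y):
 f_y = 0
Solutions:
 f(y) = C1


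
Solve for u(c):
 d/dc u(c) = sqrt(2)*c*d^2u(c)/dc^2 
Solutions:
 u(c) = C1 + C2*c^(sqrt(2)/2 + 1)


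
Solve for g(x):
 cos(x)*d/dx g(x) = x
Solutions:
 g(x) = C1 + Integral(x/cos(x), x)


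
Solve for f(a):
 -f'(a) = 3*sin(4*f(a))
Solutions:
 f(a) = -acos((-C1 - exp(24*a))/(C1 - exp(24*a)))/4 + pi/2
 f(a) = acos((-C1 - exp(24*a))/(C1 - exp(24*a)))/4


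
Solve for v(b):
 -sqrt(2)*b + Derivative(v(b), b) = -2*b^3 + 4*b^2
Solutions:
 v(b) = C1 - b^4/2 + 4*b^3/3 + sqrt(2)*b^2/2


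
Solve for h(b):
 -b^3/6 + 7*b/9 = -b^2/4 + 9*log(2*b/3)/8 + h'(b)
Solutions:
 h(b) = C1 - b^4/24 + b^3/12 + 7*b^2/18 - 9*b*log(b)/8 - 9*b*log(2)/8 + 9*b/8 + 9*b*log(3)/8


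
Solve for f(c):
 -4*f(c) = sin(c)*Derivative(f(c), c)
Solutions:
 f(c) = C1*(cos(c)^2 + 2*cos(c) + 1)/(cos(c)^2 - 2*cos(c) + 1)


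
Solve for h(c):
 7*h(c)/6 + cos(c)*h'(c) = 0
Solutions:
 h(c) = C1*(sin(c) - 1)^(7/12)/(sin(c) + 1)^(7/12)


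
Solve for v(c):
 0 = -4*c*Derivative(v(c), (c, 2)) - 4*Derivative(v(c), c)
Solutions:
 v(c) = C1 + C2*log(c)


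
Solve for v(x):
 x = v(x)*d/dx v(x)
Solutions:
 v(x) = -sqrt(C1 + x^2)
 v(x) = sqrt(C1 + x^2)


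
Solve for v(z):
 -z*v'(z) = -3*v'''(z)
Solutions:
 v(z) = C1 + Integral(C2*airyai(3^(2/3)*z/3) + C3*airybi(3^(2/3)*z/3), z)


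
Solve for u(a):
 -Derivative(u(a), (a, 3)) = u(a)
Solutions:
 u(a) = C3*exp(-a) + (C1*sin(sqrt(3)*a/2) + C2*cos(sqrt(3)*a/2))*exp(a/2)


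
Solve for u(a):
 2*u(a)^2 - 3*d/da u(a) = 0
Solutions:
 u(a) = -3/(C1 + 2*a)


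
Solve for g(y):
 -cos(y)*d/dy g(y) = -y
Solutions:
 g(y) = C1 + Integral(y/cos(y), y)


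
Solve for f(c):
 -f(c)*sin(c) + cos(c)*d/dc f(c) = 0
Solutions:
 f(c) = C1/cos(c)


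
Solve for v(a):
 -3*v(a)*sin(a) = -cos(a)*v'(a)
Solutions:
 v(a) = C1/cos(a)^3


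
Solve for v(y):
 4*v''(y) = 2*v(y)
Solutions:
 v(y) = C1*exp(-sqrt(2)*y/2) + C2*exp(sqrt(2)*y/2)


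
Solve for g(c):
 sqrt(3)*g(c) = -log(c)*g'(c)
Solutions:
 g(c) = C1*exp(-sqrt(3)*li(c))


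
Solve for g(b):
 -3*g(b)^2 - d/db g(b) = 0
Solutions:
 g(b) = 1/(C1 + 3*b)


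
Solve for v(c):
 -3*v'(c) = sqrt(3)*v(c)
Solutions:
 v(c) = C1*exp(-sqrt(3)*c/3)


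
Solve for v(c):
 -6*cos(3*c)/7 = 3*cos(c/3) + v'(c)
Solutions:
 v(c) = C1 - 9*sin(c/3) - 2*sin(3*c)/7


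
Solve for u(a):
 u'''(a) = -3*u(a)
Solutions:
 u(a) = C3*exp(-3^(1/3)*a) + (C1*sin(3^(5/6)*a/2) + C2*cos(3^(5/6)*a/2))*exp(3^(1/3)*a/2)


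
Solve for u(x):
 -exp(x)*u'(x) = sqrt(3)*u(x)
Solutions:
 u(x) = C1*exp(sqrt(3)*exp(-x))


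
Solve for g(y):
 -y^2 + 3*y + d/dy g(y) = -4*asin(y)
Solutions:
 g(y) = C1 + y^3/3 - 3*y^2/2 - 4*y*asin(y) - 4*sqrt(1 - y^2)


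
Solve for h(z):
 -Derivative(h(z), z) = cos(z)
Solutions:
 h(z) = C1 - sin(z)


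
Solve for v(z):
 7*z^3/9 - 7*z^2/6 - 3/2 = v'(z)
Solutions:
 v(z) = C1 + 7*z^4/36 - 7*z^3/18 - 3*z/2


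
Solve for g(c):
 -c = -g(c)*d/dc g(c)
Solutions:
 g(c) = -sqrt(C1 + c^2)
 g(c) = sqrt(C1 + c^2)


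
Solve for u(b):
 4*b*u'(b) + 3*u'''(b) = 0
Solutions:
 u(b) = C1 + Integral(C2*airyai(-6^(2/3)*b/3) + C3*airybi(-6^(2/3)*b/3), b)


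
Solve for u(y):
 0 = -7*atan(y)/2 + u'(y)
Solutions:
 u(y) = C1 + 7*y*atan(y)/2 - 7*log(y^2 + 1)/4


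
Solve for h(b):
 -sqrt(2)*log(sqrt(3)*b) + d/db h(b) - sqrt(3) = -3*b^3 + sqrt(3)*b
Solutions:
 h(b) = C1 - 3*b^4/4 + sqrt(3)*b^2/2 + sqrt(2)*b*log(b) - sqrt(2)*b + sqrt(2)*b*log(3)/2 + sqrt(3)*b


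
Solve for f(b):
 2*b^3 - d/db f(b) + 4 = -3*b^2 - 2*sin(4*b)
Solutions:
 f(b) = C1 + b^4/2 + b^3 + 4*b - cos(4*b)/2


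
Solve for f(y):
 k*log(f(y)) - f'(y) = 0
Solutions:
 li(f(y)) = C1 + k*y


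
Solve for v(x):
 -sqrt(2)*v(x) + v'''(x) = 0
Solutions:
 v(x) = C3*exp(2^(1/6)*x) + (C1*sin(2^(1/6)*sqrt(3)*x/2) + C2*cos(2^(1/6)*sqrt(3)*x/2))*exp(-2^(1/6)*x/2)


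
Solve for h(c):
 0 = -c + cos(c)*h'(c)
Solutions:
 h(c) = C1 + Integral(c/cos(c), c)


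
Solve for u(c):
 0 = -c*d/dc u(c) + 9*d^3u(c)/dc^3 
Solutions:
 u(c) = C1 + Integral(C2*airyai(3^(1/3)*c/3) + C3*airybi(3^(1/3)*c/3), c)


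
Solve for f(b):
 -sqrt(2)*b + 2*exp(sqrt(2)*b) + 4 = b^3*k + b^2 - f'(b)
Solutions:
 f(b) = C1 + b^4*k/4 + b^3/3 + sqrt(2)*b^2/2 - 4*b - sqrt(2)*exp(sqrt(2)*b)


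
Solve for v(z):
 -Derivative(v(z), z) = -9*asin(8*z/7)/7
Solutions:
 v(z) = C1 + 9*z*asin(8*z/7)/7 + 9*sqrt(49 - 64*z^2)/56


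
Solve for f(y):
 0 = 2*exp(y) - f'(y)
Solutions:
 f(y) = C1 + 2*exp(y)


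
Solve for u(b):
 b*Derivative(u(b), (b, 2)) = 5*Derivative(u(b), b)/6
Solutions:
 u(b) = C1 + C2*b^(11/6)


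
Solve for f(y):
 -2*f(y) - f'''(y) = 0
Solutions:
 f(y) = C3*exp(-2^(1/3)*y) + (C1*sin(2^(1/3)*sqrt(3)*y/2) + C2*cos(2^(1/3)*sqrt(3)*y/2))*exp(2^(1/3)*y/2)


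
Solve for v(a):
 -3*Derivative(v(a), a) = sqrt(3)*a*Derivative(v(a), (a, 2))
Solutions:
 v(a) = C1 + C2*a^(1 - sqrt(3))


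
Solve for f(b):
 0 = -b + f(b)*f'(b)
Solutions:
 f(b) = -sqrt(C1 + b^2)
 f(b) = sqrt(C1 + b^2)


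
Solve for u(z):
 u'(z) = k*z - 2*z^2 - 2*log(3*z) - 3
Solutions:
 u(z) = C1 + k*z^2/2 - 2*z^3/3 - 2*z*log(z) - z*log(9) - z


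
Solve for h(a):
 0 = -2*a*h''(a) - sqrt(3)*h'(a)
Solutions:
 h(a) = C1 + C2*a^(1 - sqrt(3)/2)


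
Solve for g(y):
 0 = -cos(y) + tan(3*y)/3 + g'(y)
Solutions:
 g(y) = C1 + log(cos(3*y))/9 + sin(y)


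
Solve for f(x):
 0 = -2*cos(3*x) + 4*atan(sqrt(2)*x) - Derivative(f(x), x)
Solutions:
 f(x) = C1 + 4*x*atan(sqrt(2)*x) - sqrt(2)*log(2*x^2 + 1) - 2*sin(3*x)/3


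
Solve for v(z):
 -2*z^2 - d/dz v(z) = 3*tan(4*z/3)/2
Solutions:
 v(z) = C1 - 2*z^3/3 + 9*log(cos(4*z/3))/8


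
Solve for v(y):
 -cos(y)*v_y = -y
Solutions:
 v(y) = C1 + Integral(y/cos(y), y)


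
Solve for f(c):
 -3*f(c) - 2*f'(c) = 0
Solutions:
 f(c) = C1*exp(-3*c/2)


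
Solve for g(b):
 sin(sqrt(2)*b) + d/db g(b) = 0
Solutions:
 g(b) = C1 + sqrt(2)*cos(sqrt(2)*b)/2


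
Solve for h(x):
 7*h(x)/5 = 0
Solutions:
 h(x) = 0


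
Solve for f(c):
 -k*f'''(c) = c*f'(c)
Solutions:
 f(c) = C1 + Integral(C2*airyai(c*(-1/k)^(1/3)) + C3*airybi(c*(-1/k)^(1/3)), c)


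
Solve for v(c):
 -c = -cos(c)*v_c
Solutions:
 v(c) = C1 + Integral(c/cos(c), c)


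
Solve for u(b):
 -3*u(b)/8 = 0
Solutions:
 u(b) = 0


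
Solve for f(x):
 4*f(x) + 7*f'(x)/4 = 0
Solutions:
 f(x) = C1*exp(-16*x/7)


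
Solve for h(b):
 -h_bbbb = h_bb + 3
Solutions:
 h(b) = C1 + C2*b + C3*sin(b) + C4*cos(b) - 3*b^2/2


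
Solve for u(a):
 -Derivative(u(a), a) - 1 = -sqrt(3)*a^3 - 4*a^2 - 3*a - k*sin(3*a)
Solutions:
 u(a) = C1 + sqrt(3)*a^4/4 + 4*a^3/3 + 3*a^2/2 - a - k*cos(3*a)/3


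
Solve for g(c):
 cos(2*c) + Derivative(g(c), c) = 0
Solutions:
 g(c) = C1 - sin(2*c)/2


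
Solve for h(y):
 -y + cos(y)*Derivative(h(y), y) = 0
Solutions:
 h(y) = C1 + Integral(y/cos(y), y)


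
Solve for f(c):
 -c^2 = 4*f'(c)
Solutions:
 f(c) = C1 - c^3/12


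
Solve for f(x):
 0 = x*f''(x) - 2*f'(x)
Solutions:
 f(x) = C1 + C2*x^3


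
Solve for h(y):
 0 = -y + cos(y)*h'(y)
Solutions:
 h(y) = C1 + Integral(y/cos(y), y)


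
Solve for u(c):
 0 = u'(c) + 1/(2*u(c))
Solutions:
 u(c) = -sqrt(C1 - c)
 u(c) = sqrt(C1 - c)


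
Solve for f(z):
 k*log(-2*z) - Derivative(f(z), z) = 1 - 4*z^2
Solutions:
 f(z) = C1 + k*z*log(-z) + 4*z^3/3 + z*(-k + k*log(2) - 1)


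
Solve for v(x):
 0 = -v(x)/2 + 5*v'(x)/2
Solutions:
 v(x) = C1*exp(x/5)


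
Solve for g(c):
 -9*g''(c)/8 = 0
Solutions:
 g(c) = C1 + C2*c


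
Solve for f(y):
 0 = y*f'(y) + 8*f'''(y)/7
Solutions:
 f(y) = C1 + Integral(C2*airyai(-7^(1/3)*y/2) + C3*airybi(-7^(1/3)*y/2), y)


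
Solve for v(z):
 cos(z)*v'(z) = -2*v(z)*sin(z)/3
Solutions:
 v(z) = C1*cos(z)^(2/3)


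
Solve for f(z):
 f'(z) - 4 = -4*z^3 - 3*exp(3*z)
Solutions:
 f(z) = C1 - z^4 + 4*z - exp(3*z)


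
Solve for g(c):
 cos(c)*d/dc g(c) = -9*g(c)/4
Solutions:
 g(c) = C1*(sin(c) - 1)^(9/8)/(sin(c) + 1)^(9/8)


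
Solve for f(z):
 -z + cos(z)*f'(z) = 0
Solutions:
 f(z) = C1 + Integral(z/cos(z), z)


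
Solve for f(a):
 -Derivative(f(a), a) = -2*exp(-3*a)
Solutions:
 f(a) = C1 - 2*exp(-3*a)/3


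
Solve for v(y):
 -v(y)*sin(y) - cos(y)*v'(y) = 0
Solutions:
 v(y) = C1*cos(y)


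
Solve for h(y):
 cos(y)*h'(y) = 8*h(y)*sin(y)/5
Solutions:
 h(y) = C1/cos(y)^(8/5)


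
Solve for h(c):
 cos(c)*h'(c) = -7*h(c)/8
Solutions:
 h(c) = C1*(sin(c) - 1)^(7/16)/(sin(c) + 1)^(7/16)


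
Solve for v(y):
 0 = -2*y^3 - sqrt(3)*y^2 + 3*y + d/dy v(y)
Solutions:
 v(y) = C1 + y^4/2 + sqrt(3)*y^3/3 - 3*y^2/2


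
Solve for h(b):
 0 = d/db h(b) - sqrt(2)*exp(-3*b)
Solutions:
 h(b) = C1 - sqrt(2)*exp(-3*b)/3


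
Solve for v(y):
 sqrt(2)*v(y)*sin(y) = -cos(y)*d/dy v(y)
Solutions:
 v(y) = C1*cos(y)^(sqrt(2))


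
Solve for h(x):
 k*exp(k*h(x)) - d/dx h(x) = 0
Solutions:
 h(x) = Piecewise((log(-1/(C1*k + k^2*x))/k, Ne(k, 0)), (nan, True))
 h(x) = Piecewise((C1 + k*x, Eq(k, 0)), (nan, True))


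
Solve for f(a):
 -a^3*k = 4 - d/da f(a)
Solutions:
 f(a) = C1 + a^4*k/4 + 4*a


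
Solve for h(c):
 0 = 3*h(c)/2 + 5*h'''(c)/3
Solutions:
 h(c) = C3*exp(-30^(2/3)*c/10) + (C1*sin(3*10^(2/3)*3^(1/6)*c/20) + C2*cos(3*10^(2/3)*3^(1/6)*c/20))*exp(30^(2/3)*c/20)


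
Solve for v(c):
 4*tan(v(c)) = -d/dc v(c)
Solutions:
 v(c) = pi - asin(C1*exp(-4*c))
 v(c) = asin(C1*exp(-4*c))


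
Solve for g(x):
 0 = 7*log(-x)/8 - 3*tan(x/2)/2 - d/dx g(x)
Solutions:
 g(x) = C1 + 7*x*log(-x)/8 - 7*x/8 + 3*log(cos(x/2))


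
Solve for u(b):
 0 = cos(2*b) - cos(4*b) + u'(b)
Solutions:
 u(b) = C1 - sin(2*b)/2 + sin(4*b)/4


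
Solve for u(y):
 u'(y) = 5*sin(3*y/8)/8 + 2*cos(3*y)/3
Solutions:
 u(y) = C1 + 2*sin(3*y)/9 - 5*cos(3*y/8)/3


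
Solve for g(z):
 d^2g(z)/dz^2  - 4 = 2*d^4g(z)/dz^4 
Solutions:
 g(z) = C1 + C2*z + C3*exp(-sqrt(2)*z/2) + C4*exp(sqrt(2)*z/2) + 2*z^2


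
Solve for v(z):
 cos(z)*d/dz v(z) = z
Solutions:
 v(z) = C1 + Integral(z/cos(z), z)


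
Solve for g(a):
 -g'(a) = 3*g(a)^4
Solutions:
 g(a) = (-3^(2/3) - 3*3^(1/6)*I)*(1/(C1 + 3*a))^(1/3)/6
 g(a) = (-3^(2/3) + 3*3^(1/6)*I)*(1/(C1 + 3*a))^(1/3)/6
 g(a) = (1/(C1 + 9*a))^(1/3)


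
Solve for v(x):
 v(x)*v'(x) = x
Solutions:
 v(x) = -sqrt(C1 + x^2)
 v(x) = sqrt(C1 + x^2)


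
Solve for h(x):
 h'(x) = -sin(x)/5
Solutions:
 h(x) = C1 + cos(x)/5


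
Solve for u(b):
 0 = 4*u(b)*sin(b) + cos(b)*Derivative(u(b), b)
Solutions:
 u(b) = C1*cos(b)^4


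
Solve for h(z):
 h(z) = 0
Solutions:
 h(z) = 0


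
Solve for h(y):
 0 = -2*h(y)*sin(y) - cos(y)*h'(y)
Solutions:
 h(y) = C1*cos(y)^2


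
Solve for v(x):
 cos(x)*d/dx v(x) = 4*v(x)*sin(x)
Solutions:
 v(x) = C1/cos(x)^4


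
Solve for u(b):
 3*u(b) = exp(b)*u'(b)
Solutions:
 u(b) = C1*exp(-3*exp(-b))


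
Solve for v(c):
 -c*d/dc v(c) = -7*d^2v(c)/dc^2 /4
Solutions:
 v(c) = C1 + C2*erfi(sqrt(14)*c/7)


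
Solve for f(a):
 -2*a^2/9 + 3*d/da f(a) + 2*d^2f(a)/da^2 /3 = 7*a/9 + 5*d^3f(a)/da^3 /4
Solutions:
 f(a) = C1 + C2*exp(2*a*(2 - sqrt(139))/15) + C3*exp(2*a*(2 + sqrt(139))/15) + 2*a^3/81 + 55*a^2/486 + 25*a/2187


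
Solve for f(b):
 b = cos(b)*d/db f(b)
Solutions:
 f(b) = C1 + Integral(b/cos(b), b)


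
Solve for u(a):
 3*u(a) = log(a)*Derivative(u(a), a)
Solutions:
 u(a) = C1*exp(3*li(a))


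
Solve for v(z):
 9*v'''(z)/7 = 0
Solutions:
 v(z) = C1 + C2*z + C3*z^2


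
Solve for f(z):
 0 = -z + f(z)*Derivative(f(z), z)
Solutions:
 f(z) = -sqrt(C1 + z^2)
 f(z) = sqrt(C1 + z^2)


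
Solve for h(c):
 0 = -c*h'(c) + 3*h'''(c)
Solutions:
 h(c) = C1 + Integral(C2*airyai(3^(2/3)*c/3) + C3*airybi(3^(2/3)*c/3), c)


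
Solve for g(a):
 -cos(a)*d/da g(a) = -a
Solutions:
 g(a) = C1 + Integral(a/cos(a), a)


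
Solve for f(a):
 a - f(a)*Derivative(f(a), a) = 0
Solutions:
 f(a) = -sqrt(C1 + a^2)
 f(a) = sqrt(C1 + a^2)


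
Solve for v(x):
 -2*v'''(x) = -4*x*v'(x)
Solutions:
 v(x) = C1 + Integral(C2*airyai(2^(1/3)*x) + C3*airybi(2^(1/3)*x), x)


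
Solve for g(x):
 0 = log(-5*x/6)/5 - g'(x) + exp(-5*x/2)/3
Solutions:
 g(x) = C1 + x*log(-x)/5 + x*(-log(6) - 1 + log(5))/5 - 2*exp(-5*x/2)/15


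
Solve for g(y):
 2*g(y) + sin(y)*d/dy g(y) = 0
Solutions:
 g(y) = C1*(cos(y) + 1)/(cos(y) - 1)


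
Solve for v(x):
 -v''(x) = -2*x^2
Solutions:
 v(x) = C1 + C2*x + x^4/6


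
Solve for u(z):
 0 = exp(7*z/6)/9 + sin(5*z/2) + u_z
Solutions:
 u(z) = C1 - 2*exp(7*z/6)/21 + 2*cos(5*z/2)/5


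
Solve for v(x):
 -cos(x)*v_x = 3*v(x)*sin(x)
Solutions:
 v(x) = C1*cos(x)^3


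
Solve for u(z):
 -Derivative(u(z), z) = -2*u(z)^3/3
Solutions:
 u(z) = -sqrt(6)*sqrt(-1/(C1 + 2*z))/2
 u(z) = sqrt(6)*sqrt(-1/(C1 + 2*z))/2


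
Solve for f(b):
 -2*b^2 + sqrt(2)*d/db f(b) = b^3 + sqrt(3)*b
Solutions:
 f(b) = C1 + sqrt(2)*b^4/8 + sqrt(2)*b^3/3 + sqrt(6)*b^2/4


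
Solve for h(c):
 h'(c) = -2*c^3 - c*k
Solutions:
 h(c) = C1 - c^4/2 - c^2*k/2


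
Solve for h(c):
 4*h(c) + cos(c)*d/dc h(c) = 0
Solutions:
 h(c) = C1*(sin(c)^2 - 2*sin(c) + 1)/(sin(c)^2 + 2*sin(c) + 1)


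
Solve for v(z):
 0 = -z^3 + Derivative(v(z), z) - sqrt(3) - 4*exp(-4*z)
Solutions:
 v(z) = C1 + z^4/4 + sqrt(3)*z - exp(-4*z)


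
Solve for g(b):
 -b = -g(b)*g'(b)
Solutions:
 g(b) = -sqrt(C1 + b^2)
 g(b) = sqrt(C1 + b^2)


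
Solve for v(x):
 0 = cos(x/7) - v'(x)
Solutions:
 v(x) = C1 + 7*sin(x/7)


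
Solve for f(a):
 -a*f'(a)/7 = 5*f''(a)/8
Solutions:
 f(a) = C1 + C2*erf(2*sqrt(35)*a/35)


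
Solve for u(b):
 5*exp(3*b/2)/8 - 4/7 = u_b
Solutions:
 u(b) = C1 - 4*b/7 + 5*exp(3*b/2)/12


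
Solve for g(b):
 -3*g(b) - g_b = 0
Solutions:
 g(b) = C1*exp(-3*b)


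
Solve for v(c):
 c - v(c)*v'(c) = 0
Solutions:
 v(c) = -sqrt(C1 + c^2)
 v(c) = sqrt(C1 + c^2)


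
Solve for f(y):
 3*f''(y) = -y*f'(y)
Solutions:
 f(y) = C1 + C2*erf(sqrt(6)*y/6)


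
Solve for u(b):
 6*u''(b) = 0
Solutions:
 u(b) = C1 + C2*b


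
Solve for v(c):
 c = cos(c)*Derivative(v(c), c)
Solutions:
 v(c) = C1 + Integral(c/cos(c), c)


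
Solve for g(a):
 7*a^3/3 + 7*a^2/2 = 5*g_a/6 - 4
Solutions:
 g(a) = C1 + 7*a^4/10 + 7*a^3/5 + 24*a/5


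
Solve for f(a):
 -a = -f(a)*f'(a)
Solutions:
 f(a) = -sqrt(C1 + a^2)
 f(a) = sqrt(C1 + a^2)


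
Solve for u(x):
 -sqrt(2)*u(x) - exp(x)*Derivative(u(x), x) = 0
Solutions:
 u(x) = C1*exp(sqrt(2)*exp(-x))


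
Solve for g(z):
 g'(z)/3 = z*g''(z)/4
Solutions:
 g(z) = C1 + C2*z^(7/3)


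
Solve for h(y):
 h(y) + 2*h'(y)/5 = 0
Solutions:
 h(y) = C1*exp(-5*y/2)


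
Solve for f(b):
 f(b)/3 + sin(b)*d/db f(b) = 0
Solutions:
 f(b) = C1*(cos(b) + 1)^(1/6)/(cos(b) - 1)^(1/6)


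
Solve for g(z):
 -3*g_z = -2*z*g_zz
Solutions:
 g(z) = C1 + C2*z^(5/2)


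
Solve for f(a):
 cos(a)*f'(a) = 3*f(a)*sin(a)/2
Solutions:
 f(a) = C1/cos(a)^(3/2)


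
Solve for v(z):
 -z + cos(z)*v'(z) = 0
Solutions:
 v(z) = C1 + Integral(z/cos(z), z)


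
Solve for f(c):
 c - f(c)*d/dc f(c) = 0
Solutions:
 f(c) = -sqrt(C1 + c^2)
 f(c) = sqrt(C1 + c^2)


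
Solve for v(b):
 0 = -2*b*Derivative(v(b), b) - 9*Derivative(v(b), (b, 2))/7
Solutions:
 v(b) = C1 + C2*erf(sqrt(7)*b/3)


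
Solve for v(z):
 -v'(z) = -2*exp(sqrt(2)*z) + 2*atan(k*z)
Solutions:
 v(z) = C1 - 2*Piecewise((z*atan(k*z) - log(k^2*z^2 + 1)/(2*k), Ne(k, 0)), (0, True)) + sqrt(2)*exp(sqrt(2)*z)


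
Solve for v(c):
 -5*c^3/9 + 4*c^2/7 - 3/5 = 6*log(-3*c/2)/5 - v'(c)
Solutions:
 v(c) = C1 + 5*c^4/36 - 4*c^3/21 + 6*c*log(-c)/5 + 3*c*(-2*log(2) - 1 + 2*log(3))/5


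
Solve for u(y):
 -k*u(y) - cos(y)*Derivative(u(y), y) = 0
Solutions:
 u(y) = C1*exp(k*(log(sin(y) - 1) - log(sin(y) + 1))/2)


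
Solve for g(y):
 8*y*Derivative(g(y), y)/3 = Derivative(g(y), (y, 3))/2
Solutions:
 g(y) = C1 + Integral(C2*airyai(2*2^(1/3)*3^(2/3)*y/3) + C3*airybi(2*2^(1/3)*3^(2/3)*y/3), y)


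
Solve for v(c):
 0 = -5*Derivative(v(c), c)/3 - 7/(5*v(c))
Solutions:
 v(c) = -sqrt(C1 - 42*c)/5
 v(c) = sqrt(C1 - 42*c)/5


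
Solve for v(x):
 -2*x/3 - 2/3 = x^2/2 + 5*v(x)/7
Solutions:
 v(x) = -7*x^2/10 - 14*x/15 - 14/15


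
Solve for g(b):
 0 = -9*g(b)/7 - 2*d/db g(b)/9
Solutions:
 g(b) = C1*exp(-81*b/14)


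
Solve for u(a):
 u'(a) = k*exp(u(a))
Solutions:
 u(a) = log(-1/(C1 + a*k))


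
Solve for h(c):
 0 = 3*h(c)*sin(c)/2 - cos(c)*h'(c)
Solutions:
 h(c) = C1/cos(c)^(3/2)


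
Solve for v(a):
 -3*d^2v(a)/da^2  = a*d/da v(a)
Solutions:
 v(a) = C1 + C2*erf(sqrt(6)*a/6)


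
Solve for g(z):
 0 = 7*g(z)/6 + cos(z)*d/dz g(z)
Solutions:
 g(z) = C1*(sin(z) - 1)^(7/12)/(sin(z) + 1)^(7/12)


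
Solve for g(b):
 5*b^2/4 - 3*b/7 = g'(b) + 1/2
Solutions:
 g(b) = C1 + 5*b^3/12 - 3*b^2/14 - b/2


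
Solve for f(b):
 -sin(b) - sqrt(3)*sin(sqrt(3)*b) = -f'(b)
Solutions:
 f(b) = C1 - cos(b) - cos(sqrt(3)*b)


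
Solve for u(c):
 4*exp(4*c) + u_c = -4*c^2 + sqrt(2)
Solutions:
 u(c) = C1 - 4*c^3/3 + sqrt(2)*c - exp(4*c)


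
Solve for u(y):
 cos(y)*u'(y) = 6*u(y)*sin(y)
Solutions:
 u(y) = C1/cos(y)^6
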